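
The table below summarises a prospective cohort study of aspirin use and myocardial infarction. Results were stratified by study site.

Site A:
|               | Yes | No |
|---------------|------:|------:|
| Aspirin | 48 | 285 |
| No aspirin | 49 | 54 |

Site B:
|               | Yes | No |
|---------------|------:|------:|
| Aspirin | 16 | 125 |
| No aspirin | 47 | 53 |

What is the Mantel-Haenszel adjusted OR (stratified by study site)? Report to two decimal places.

0.17

OR_MH = Σ(aᵢdᵢ/nᵢ) / Σ(bᵢcᵢ/nᵢ), where nᵢ is the stratum total.
Stratum 1 (Site A): n = 436; a·d/n = 48·54/436 = 5.9450; b·c/n = 285·49/436 = 32.0298
Stratum 2 (Site B): n = 241; a·d/n = 16·53/241 = 3.5187; b·c/n = 125·47/241 = 24.3776
OR_MH = (5.9450 + 3.5187) / (32.0298 + 24.3776) = 9.4636 / 56.4074 = 0.16777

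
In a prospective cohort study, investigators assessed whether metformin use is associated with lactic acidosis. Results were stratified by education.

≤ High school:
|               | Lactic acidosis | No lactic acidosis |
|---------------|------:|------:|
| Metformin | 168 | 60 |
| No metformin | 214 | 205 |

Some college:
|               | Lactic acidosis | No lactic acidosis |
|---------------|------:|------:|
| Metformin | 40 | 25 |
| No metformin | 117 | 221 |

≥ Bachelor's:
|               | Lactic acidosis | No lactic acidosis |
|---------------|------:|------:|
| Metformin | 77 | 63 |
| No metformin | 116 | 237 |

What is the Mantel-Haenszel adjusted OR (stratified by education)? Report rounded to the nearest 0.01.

OR_MH = Σ(aᵢdᵢ/nᵢ) / Σ(bᵢcᵢ/nᵢ), where nᵢ is the stratum total.
Stratum 1 (≤ High school): n = 647; a·d/n = 168·205/647 = 53.2303; b·c/n = 60·214/647 = 19.8454
Stratum 2 (Some college): n = 403; a·d/n = 40·221/403 = 21.9355; b·c/n = 25·117/403 = 7.2581
Stratum 3 (≥ Bachelor's): n = 493; a·d/n = 77·237/493 = 37.0162; b·c/n = 63·116/493 = 14.8235
OR_MH = (53.2303 + 21.9355 + 37.0162) / (19.8454 + 7.2581 + 14.8235) = 112.1820 / 41.9270 = 2.67565

2.68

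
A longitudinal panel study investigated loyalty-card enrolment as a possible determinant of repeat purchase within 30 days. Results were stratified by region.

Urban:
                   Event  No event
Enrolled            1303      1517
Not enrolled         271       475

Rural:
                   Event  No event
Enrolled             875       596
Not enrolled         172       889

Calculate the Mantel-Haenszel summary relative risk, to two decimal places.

2.03

RR_MH = Σ(aᵢ·n₀ᵢ/nᵢ) / Σ(cᵢ·n₁ᵢ/nᵢ), with n₁ᵢ = aᵢ+bᵢ (exposed), n₀ᵢ = cᵢ+dᵢ (unexposed), nᵢ = n₁ᵢ+n₀ᵢ.
Stratum 1 (Urban): n₁ = 2820, n₀ = 746, n = 3566; a·n₀/n = 1303·746/3566 = 272.5850; c·n₁/n = 271·2820/3566 = 214.3073
Stratum 2 (Rural): n₁ = 1471, n₀ = 1061, n = 2532; a·n₀/n = 875·1061/2532 = 366.6568; c·n₁/n = 172·1471/2532 = 99.9258
RR_MH = (272.5850 + 366.6568) / (214.3073 + 99.9258) = 639.2418 / 314.2331 = 2.03429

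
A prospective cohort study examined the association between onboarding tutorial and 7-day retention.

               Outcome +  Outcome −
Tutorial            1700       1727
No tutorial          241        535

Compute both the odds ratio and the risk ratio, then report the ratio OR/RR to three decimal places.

Cells: a = 1700, b = 1727, c = 241, d = 535.
OR = (1700·535)/(1727·241) = 909500/416207 = 2.18521
Risk in exposed = 1700/3427 = 0.49606; risk in unexposed = 241/776 = 0.31057; RR = 1.59727
OR/RR = 2.18521 / 1.59727 = 1.36809
The outcome is not rare, so the OR lies further from 1 than the RR.

1.368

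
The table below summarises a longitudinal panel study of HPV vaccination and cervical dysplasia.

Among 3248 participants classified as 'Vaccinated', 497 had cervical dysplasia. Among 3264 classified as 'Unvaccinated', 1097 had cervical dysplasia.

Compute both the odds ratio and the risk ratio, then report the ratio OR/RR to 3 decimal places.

0.784

From the description: a = 497, b = 2751, c = 1097, d = 2167.
OR = (497·2167)/(2751·1097) = 1076999/3017847 = 0.35688
Risk in exposed = 497/3248 = 0.15302; risk in unexposed = 1097/3264 = 0.33609; RR = 0.45529
OR/RR = 0.35688 / 0.45529 = 0.78385
The outcome is not rare, so the OR lies further from 1 than the RR.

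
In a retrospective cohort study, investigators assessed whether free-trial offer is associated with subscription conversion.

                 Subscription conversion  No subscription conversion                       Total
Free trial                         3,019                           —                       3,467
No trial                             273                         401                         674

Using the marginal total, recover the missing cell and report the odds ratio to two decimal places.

9.90

The missing cell is in the exposed row: 3467 − 3019 = 448.
So a = 3019, b = 448, c = 273, d = 401.
OR = (a·d)/(b·c) = (3019 × 401) / (448 × 273) = 1210619 / 122304 = 9.89844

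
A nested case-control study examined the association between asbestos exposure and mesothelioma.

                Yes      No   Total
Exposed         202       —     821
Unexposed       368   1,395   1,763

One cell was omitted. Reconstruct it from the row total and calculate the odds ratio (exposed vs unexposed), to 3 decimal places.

1.237

The missing cell is in the exposed row: 821 − 202 = 619.
So a = 202, b = 619, c = 368, d = 1395.
OR = (a·d)/(b·c) = (202 × 1395) / (619 × 368) = 281790 / 227792 = 1.23705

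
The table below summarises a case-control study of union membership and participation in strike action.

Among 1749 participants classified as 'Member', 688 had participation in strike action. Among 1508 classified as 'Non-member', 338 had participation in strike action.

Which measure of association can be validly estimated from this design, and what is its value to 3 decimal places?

2.245

From the description: a = 688, b = 1061, c = 338, d = 1170.
This is a case-control study: participants were sampled on outcome status, so risks in the source population cannot be estimated directly — relative risk is not valid here. The odds ratio is the appropriate measure.
OR = (a·d)/(b·c) = (688 × 1170) / (1061 × 338) = 804960 / 358618 = 2.24462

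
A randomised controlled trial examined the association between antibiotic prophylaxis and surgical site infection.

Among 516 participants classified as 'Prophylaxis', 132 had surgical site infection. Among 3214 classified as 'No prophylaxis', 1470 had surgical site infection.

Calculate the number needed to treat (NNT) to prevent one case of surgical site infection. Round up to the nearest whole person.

5

Risk in treated group = 132/516 = 0.25581; risk in control = 1470/3214 = 0.45737.
Absolute risk reduction = 0.45737 − 0.25581 = 0.20156
NNT = 1 / ARR = 1 / 0.20156 = 4.961 → round up → 5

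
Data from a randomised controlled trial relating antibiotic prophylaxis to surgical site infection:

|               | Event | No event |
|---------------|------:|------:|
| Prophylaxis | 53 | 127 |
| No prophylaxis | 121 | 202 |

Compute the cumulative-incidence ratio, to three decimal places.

0.786

Cells: a = 53, b = 127, c = 121, d = 202.
Risk in exposed = 53/180 = 0.29444; risk in unexposed = 121/323 = 0.37461.
RR = 0.29444 / 0.37461 = 0.78600
The risk is 21% lower among the exposed than among the unexposed.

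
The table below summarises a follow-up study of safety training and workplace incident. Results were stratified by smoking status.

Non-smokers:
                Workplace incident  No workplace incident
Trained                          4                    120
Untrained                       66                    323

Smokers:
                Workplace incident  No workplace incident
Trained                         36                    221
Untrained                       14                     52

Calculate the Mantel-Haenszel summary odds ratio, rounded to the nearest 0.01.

0.33

OR_MH = Σ(aᵢdᵢ/nᵢ) / Σ(bᵢcᵢ/nᵢ), where nᵢ is the stratum total.
Stratum 1 (Non-smokers): n = 513; a·d/n = 4·323/513 = 2.5185; b·c/n = 120·66/513 = 15.4386
Stratum 2 (Smokers): n = 323; a·d/n = 36·52/323 = 5.7957; b·c/n = 221·14/323 = 9.5789
OR_MH = (2.5185 + 5.7957) / (15.4386 + 9.5789) = 8.3142 / 25.0175 = 0.33233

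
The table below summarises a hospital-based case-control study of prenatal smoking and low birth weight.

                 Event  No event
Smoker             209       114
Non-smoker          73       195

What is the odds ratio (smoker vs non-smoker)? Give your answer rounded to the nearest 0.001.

4.897

Cells: a = 209, b = 114, c = 73, d = 195.
OR = (a·d)/(b·c) = (209 × 195) / (114 × 73) = 40755 / 8322 = 4.89726
The odds of low birth weight are about 4.90 times as high in the smoker group.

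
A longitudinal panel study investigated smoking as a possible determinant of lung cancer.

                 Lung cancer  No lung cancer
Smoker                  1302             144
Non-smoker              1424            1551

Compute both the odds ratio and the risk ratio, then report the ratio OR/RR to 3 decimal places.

5.235

Cells: a = 1302, b = 144, c = 1424, d = 1551.
OR = (1302·1551)/(144·1424) = 2019402/205056 = 9.84805
Risk in exposed = 1302/1446 = 0.90041; risk in unexposed = 1424/2975 = 0.47866; RR = 1.88113
OR/RR = 9.84805 / 1.88113 = 5.23517
The outcome is not rare, so the OR lies further from 1 than the RR.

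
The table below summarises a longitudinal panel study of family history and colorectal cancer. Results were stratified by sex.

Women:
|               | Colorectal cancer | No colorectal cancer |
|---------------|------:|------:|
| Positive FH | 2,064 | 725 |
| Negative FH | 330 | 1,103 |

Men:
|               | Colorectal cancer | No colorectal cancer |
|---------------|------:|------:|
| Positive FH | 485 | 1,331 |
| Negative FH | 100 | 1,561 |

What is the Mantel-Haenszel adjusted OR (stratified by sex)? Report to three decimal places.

OR_MH = Σ(aᵢdᵢ/nᵢ) / Σ(bᵢcᵢ/nᵢ), where nᵢ is the stratum total.
Stratum 1 (Women): n = 4222; a·d/n = 2064·1103/4222 = 539.2212; b·c/n = 725·330/4222 = 56.6675
Stratum 2 (Men): n = 3477; a·d/n = 485·1561/3477 = 217.7409; b·c/n = 1331·100/3477 = 38.2801
OR_MH = (539.2212 + 217.7409) / (56.6675 + 38.2801) = 756.9621 / 94.9476 = 7.97242

7.972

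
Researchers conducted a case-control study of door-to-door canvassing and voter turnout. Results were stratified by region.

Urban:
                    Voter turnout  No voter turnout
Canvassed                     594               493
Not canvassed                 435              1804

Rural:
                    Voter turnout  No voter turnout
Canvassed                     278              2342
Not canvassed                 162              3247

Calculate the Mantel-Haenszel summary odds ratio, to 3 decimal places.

3.704

OR_MH = Σ(aᵢdᵢ/nᵢ) / Σ(bᵢcᵢ/nᵢ), where nᵢ is the stratum total.
Stratum 1 (Urban): n = 3326; a·d/n = 594·1804/3326 = 322.1816; b·c/n = 493·435/3326 = 64.4784
Stratum 2 (Rural): n = 6029; a·d/n = 278·3247/6029 = 149.7207; b·c/n = 2342·162/6029 = 62.9298
OR_MH = (322.1816 + 149.7207) / (64.4784 + 62.9298) = 471.9023 / 127.4082 = 3.70386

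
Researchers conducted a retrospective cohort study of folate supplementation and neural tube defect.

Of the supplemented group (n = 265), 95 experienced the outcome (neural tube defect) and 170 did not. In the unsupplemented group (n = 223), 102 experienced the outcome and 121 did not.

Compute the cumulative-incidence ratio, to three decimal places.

From the description: a = 95, b = 170, c = 102, d = 121.
Risk in exposed = 95/265 = 0.35849; risk in unexposed = 102/223 = 0.45740.
RR = 0.35849 / 0.45740 = 0.78376
The risk is 22% lower among the exposed than among the unexposed.

0.784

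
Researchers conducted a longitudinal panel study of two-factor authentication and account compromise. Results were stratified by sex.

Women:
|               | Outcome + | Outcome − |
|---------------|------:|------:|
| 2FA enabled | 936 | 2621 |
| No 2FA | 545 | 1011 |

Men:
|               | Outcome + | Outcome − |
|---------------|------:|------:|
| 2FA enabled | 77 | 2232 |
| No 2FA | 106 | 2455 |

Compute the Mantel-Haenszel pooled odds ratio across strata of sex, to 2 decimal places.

0.68

OR_MH = Σ(aᵢdᵢ/nᵢ) / Σ(bᵢcᵢ/nᵢ), where nᵢ is the stratum total.
Stratum 1 (Women): n = 5113; a·d/n = 936·1011/5113 = 185.0765; b·c/n = 2621·545/5113 = 279.3751
Stratum 2 (Men): n = 4870; a·d/n = 77·2455/4870 = 38.8162; b·c/n = 2232·106/4870 = 48.5815
OR_MH = (185.0765 + 38.8162) / (279.3751 + 48.5815) = 223.8927 / 327.9566 = 0.68269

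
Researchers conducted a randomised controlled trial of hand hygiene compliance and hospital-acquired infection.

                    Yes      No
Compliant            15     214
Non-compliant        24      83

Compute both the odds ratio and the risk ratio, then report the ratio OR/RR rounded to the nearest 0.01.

Cells: a = 15, b = 214, c = 24, d = 83.
OR = (15·83)/(214·24) = 1245/5136 = 0.24241
Risk in exposed = 15/229 = 0.06550; risk in unexposed = 24/107 = 0.22430; RR = 0.29203
OR/RR = 0.24241 / 0.29203 = 0.83007
The outcome is not rare, so the OR lies further from 1 than the RR.

0.83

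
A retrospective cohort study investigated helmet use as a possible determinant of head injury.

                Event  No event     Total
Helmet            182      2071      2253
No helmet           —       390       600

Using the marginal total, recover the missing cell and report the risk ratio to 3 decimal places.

The missing cell is in the unexposed row: 600 − 390 = 210.
So a = 182, b = 2071, c = 210, d = 390.
RR = [a/(a+b)] / [c/(c+d)] = (182/2253) / (210/600) = 0.08078/0.35000 = 0.23080

0.231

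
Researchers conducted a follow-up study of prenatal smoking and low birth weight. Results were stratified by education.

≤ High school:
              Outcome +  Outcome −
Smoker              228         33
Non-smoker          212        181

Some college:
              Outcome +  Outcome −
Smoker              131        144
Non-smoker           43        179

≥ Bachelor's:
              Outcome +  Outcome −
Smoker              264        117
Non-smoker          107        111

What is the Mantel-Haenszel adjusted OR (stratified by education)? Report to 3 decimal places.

OR_MH = Σ(aᵢdᵢ/nᵢ) / Σ(bᵢcᵢ/nᵢ), where nᵢ is the stratum total.
Stratum 1 (≤ High school): n = 654; a·d/n = 228·181/654 = 63.1009; b·c/n = 33·212/654 = 10.6972
Stratum 2 (Some college): n = 497; a·d/n = 131·179/497 = 47.1811; b·c/n = 144·43/497 = 12.4588
Stratum 3 (≥ Bachelor's): n = 599; a·d/n = 264·111/599 = 48.9215; b·c/n = 117·107/599 = 20.8998
OR_MH = (63.1009 + 47.1811 + 48.9215) / (10.6972 + 12.4588 + 20.8998) = 159.2035 / 44.0558 = 3.61368

3.614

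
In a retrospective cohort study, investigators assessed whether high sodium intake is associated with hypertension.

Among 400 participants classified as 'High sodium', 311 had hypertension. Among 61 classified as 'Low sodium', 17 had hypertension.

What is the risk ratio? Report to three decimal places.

2.790

From the description: a = 311, b = 89, c = 17, d = 44.
Risk in exposed = 311/400 = 0.77750; risk in unexposed = 17/61 = 0.27869.
RR = 0.77750 / 0.27869 = 2.78985
The risk among the exposed is 2.79 times that among the unexposed.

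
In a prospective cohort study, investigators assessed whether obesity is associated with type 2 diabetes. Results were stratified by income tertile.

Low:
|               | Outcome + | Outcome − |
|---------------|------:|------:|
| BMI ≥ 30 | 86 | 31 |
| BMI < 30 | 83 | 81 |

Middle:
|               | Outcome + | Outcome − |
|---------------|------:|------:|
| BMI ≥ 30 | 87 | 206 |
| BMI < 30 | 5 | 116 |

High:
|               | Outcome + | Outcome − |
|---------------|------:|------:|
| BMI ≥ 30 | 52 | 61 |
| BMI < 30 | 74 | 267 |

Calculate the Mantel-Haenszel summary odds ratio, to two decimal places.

OR_MH = Σ(aᵢdᵢ/nᵢ) / Σ(bᵢcᵢ/nᵢ), where nᵢ is the stratum total.
Stratum 1 (Low): n = 281; a·d/n = 86·81/281 = 24.7900; b·c/n = 31·83/281 = 9.1566
Stratum 2 (Middle): n = 414; a·d/n = 87·116/414 = 24.3768; b·c/n = 206·5/414 = 2.4879
Stratum 3 (High): n = 454; a·d/n = 52·267/454 = 30.5815; b·c/n = 61·74/454 = 9.9427
OR_MH = (24.7900 + 24.3768 + 30.5815) / (9.1566 + 2.4879 + 9.9427) = 79.7483 / 21.5872 = 3.69424

3.69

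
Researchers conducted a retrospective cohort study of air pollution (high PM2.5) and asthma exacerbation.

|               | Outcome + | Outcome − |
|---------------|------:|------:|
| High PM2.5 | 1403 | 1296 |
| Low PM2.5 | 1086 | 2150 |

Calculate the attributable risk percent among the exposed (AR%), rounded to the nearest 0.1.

35.4

Cells: a = 1403, b = 1296, c = 1086, d = 2150.
Risk in exposed = 1403/2699 = 0.51982; risk in unexposed = 1086/3236 = 0.33560.
RR = 0.51982/0.33560 = 1.54894
AR% = (RR − 1)/RR × 100 = (1.54894 − 1)/1.54894 × 100 = 35.4396%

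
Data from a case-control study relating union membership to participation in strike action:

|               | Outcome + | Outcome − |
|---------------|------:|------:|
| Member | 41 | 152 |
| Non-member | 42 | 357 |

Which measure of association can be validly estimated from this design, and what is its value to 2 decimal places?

2.29

Cells: a = 41, b = 152, c = 42, d = 357.
This is a case-control study: participants were sampled on outcome status, so risks in the source population cannot be estimated directly — relative risk is not valid here. The odds ratio is the appropriate measure.
OR = (a·d)/(b·c) = (41 × 357) / (152 × 42) = 14637 / 6384 = 2.29276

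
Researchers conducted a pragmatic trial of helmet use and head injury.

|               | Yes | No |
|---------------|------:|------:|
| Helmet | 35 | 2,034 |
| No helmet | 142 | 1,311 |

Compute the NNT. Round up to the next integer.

Risk in treated group = 35/2069 = 0.01692; risk in control = 142/1453 = 0.09773.
Absolute risk reduction = 0.09773 − 0.01692 = 0.08081
NNT = 1 / ARR = 1 / 0.08081 = 12.374 → round up → 13

13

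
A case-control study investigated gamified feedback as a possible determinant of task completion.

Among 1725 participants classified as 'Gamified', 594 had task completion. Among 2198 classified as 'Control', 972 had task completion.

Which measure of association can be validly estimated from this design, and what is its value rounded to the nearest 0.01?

From the description: a = 594, b = 1131, c = 972, d = 1226.
This is a case-control study: participants were sampled on outcome status, so risks in the source population cannot be estimated directly — relative risk is not valid here. The odds ratio is the appropriate measure.
OR = (a·d)/(b·c) = (594 × 1226) / (1131 × 972) = 728244 / 1099332 = 0.66244

0.66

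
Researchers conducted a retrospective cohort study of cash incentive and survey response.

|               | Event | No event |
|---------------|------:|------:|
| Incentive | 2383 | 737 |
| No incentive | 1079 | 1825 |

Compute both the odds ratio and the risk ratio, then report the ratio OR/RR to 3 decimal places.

2.660

Cells: a = 2383, b = 737, c = 1079, d = 1825.
OR = (2383·1825)/(737·1079) = 4348975/795223 = 5.46887
Risk in exposed = 2383/3120 = 0.76378; risk in unexposed = 1079/2904 = 0.37156; RR = 2.05563
OR/RR = 5.46887 / 2.05563 = 2.66044
The outcome is not rare, so the OR lies further from 1 than the RR.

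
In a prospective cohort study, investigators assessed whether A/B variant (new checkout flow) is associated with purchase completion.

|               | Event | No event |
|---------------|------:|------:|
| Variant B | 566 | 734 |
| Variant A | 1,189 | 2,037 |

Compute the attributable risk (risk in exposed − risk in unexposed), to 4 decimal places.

0.0668

Cells: a = 566, b = 734, c = 1189, d = 2037.
Risk in exposed = 566/1300 = 0.435385; risk in unexposed = 1189/3226 = 0.368568.
Risk difference = 0.435385 − 0.368568 = 0.066817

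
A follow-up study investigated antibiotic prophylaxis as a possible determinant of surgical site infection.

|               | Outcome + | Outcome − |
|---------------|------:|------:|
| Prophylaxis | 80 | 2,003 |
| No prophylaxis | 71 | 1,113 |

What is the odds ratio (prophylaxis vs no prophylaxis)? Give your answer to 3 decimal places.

0.626

Cells: a = 80, b = 2003, c = 71, d = 1113.
OR = (a·d)/(b·c) = (80 × 1113) / (2003 × 71) = 89040 / 142213 = 0.62610
Exposure is associated with lower odds of surgical site infection (OR = 0.63 < 1).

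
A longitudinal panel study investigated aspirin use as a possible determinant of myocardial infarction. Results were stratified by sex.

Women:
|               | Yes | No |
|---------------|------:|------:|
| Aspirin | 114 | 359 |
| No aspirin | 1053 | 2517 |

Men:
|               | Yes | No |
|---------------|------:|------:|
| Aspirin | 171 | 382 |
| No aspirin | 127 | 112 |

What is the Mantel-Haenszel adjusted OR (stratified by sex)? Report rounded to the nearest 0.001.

OR_MH = Σ(aᵢdᵢ/nᵢ) / Σ(bᵢcᵢ/nᵢ), where nᵢ is the stratum total.
Stratum 1 (Women): n = 4043; a·d/n = 114·2517/4043 = 70.9716; b·c/n = 359·1053/4043 = 93.5016
Stratum 2 (Men): n = 792; a·d/n = 171·112/792 = 24.1818; b·c/n = 382·127/792 = 61.2551
OR_MH = (70.9716 + 24.1818) / (93.5016 + 61.2551) = 95.1534 / 154.7567 = 0.61486

0.615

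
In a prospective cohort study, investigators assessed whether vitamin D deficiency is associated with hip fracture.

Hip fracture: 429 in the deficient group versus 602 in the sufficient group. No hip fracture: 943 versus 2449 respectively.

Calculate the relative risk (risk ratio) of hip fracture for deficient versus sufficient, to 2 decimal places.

1.58

From the description: a = 429, b = 943, c = 602, d = 2449.
Risk in exposed = 429/1372 = 0.31268; risk in unexposed = 602/3051 = 0.19731.
RR = 0.31268 / 0.19731 = 1.58471
The risk among the exposed is 1.58 times that among the unexposed.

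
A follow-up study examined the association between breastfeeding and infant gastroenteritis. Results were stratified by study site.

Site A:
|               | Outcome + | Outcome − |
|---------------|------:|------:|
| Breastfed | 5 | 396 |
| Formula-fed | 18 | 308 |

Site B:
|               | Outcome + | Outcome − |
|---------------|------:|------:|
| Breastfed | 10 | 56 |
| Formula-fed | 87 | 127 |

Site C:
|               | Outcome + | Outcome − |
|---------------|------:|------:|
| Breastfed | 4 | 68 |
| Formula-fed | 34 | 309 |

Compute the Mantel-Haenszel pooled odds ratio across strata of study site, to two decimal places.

0.29

OR_MH = Σ(aᵢdᵢ/nᵢ) / Σ(bᵢcᵢ/nᵢ), where nᵢ is the stratum total.
Stratum 1 (Site A): n = 727; a·d/n = 5·308/727 = 2.1183; b·c/n = 396·18/727 = 9.8047
Stratum 2 (Site B): n = 280; a·d/n = 10·127/280 = 4.5357; b·c/n = 56·87/280 = 17.4000
Stratum 3 (Site C): n = 415; a·d/n = 4·309/415 = 2.9783; b·c/n = 68·34/415 = 5.5711
OR_MH = (2.1183 + 4.5357 + 2.9783) / (9.8047 + 17.4000 + 5.5711) = 9.6323 / 32.7758 = 0.29389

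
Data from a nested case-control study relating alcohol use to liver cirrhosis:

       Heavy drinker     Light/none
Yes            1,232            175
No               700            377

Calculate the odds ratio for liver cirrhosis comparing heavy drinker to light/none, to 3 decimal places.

3.792

Reading the table with exposure as columns: a = 1232 (Heavy drinker, case), b = 700 (Heavy drinker, non-case), c = 175 (Light/none, case), d = 377.
OR = (a·d)/(b·c) = (1232 × 377) / (700 × 175) = 464464 / 122500 = 3.79154
The odds of liver cirrhosis are about 3.79 times as high in the heavy drinker group.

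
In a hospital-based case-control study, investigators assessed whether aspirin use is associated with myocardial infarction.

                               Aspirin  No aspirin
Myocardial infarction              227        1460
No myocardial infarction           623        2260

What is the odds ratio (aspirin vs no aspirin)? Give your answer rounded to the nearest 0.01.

0.56

Reading the table with exposure as columns: a = 227 (Aspirin, case), b = 623 (Aspirin, non-case), c = 1460 (No aspirin, case), d = 2260.
OR = (a·d)/(b·c) = (227 × 2260) / (623 × 1460) = 513020 / 909580 = 0.56402
Exposure is associated with lower odds of myocardial infarction (OR = 0.56 < 1).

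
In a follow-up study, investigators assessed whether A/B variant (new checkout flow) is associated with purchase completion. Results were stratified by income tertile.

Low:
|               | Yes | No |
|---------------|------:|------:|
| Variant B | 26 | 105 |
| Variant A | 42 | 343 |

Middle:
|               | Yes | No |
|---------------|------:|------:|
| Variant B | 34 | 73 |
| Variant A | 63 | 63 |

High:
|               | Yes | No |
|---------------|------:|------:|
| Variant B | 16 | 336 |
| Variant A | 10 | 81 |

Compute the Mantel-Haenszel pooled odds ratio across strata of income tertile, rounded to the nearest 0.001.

OR_MH = Σ(aᵢdᵢ/nᵢ) / Σ(bᵢcᵢ/nᵢ), where nᵢ is the stratum total.
Stratum 1 (Low): n = 516; a·d/n = 26·343/516 = 17.2829; b·c/n = 105·42/516 = 8.5465
Stratum 2 (Middle): n = 233; a·d/n = 34·63/233 = 9.1931; b·c/n = 73·63/233 = 19.7382
Stratum 3 (High): n = 443; a·d/n = 16·81/443 = 2.9255; b·c/n = 336·10/443 = 7.5847
OR_MH = (17.2829 + 9.1931 + 2.9255) / (8.5465 + 19.7382 + 7.5847) = 29.4016 / 35.8694 = 0.81969

0.820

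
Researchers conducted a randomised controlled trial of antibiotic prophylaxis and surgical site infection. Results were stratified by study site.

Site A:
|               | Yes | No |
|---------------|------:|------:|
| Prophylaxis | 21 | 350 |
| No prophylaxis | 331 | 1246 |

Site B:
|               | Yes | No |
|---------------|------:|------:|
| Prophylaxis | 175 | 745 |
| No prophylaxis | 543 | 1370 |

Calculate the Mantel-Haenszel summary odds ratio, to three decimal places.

0.485

OR_MH = Σ(aᵢdᵢ/nᵢ) / Σ(bᵢcᵢ/nᵢ), where nᵢ is the stratum total.
Stratum 1 (Site A): n = 1948; a·d/n = 21·1246/1948 = 13.4322; b·c/n = 350·331/1948 = 59.4713
Stratum 2 (Site B): n = 2833; a·d/n = 175·1370/2833 = 84.6276; b·c/n = 745·543/2833 = 142.7939
OR_MH = (13.4322 + 84.6276) / (59.4713 + 142.7939) = 98.0598 / 202.2651 = 0.48481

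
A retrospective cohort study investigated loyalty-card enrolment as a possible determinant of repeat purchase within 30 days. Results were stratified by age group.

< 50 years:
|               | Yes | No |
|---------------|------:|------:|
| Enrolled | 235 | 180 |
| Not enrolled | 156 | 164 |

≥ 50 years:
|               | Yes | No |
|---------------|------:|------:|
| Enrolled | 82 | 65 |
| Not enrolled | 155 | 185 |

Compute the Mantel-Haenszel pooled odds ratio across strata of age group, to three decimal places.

1.419

OR_MH = Σ(aᵢdᵢ/nᵢ) / Σ(bᵢcᵢ/nᵢ), where nᵢ is the stratum total.
Stratum 1 (< 50 years): n = 735; a·d/n = 235·164/735 = 52.4354; b·c/n = 180·156/735 = 38.2041
Stratum 2 (≥ 50 years): n = 487; a·d/n = 82·185/487 = 31.1499; b·c/n = 65·155/487 = 20.6879
OR_MH = (52.4354 + 31.1499) / (38.2041 + 20.6879) = 83.5853 / 58.8920 = 1.41930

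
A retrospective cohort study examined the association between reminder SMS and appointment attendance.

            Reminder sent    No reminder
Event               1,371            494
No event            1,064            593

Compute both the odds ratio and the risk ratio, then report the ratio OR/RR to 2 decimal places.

Reading the table with exposure as columns: a = 1371 (Reminder sent, case), b = 1064 (Reminder sent, non-case), c = 494 (No reminder, case), d = 593.
OR = (1371·593)/(1064·494) = 813003/525616 = 1.54676
Risk in exposed = 1371/2435 = 0.56304; risk in unexposed = 494/1087 = 0.45446; RR = 1.23891
OR/RR = 1.54676 / 1.23891 = 1.24848
The outcome is not rare, so the OR lies further from 1 than the RR.

1.25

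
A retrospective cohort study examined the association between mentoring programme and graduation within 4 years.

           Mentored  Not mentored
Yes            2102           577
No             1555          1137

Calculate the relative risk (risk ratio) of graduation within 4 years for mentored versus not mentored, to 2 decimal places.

1.71

Reading the table with exposure as columns: a = 2102 (Mentored, case), b = 1555 (Mentored, non-case), c = 577 (Not mentored, case), d = 1137.
Risk in exposed = 2102/3657 = 0.57479; risk in unexposed = 577/1714 = 0.33664.
RR = 0.57479 / 0.33664 = 1.70743
The risk among the exposed is 1.71 times that among the unexposed.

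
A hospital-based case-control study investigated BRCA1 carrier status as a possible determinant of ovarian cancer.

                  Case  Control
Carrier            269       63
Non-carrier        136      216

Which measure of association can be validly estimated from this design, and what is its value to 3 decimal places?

6.782

Cells: a = 269, b = 63, c = 136, d = 216.
This is a hospital-based case-control study: participants were sampled on outcome status, so risks in the source population cannot be estimated directly — relative risk is not valid here. The odds ratio is the appropriate measure.
OR = (a·d)/(b·c) = (269 × 216) / (63 × 136) = 58104 / 8568 = 6.78151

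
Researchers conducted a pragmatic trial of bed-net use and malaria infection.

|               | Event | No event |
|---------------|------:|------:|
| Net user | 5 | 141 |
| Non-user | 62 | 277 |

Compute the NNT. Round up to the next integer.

7

Risk in treated group = 5/146 = 0.03425; risk in control = 62/339 = 0.18289.
Absolute risk reduction = 0.18289 − 0.03425 = 0.14864
NNT = 1 / ARR = 1 / 0.14864 = 6.727 → round up → 7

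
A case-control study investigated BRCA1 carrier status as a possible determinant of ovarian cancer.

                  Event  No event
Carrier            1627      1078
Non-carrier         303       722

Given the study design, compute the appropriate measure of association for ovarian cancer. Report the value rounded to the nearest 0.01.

Cells: a = 1627, b = 1078, c = 303, d = 722.
This is a case-control study: participants were sampled on outcome status, so risks in the source population cannot be estimated directly — relative risk is not valid here. The odds ratio is the appropriate measure.
OR = (a·d)/(b·c) = (1627 × 722) / (1078 × 303) = 1174694 / 326634 = 3.59636

3.60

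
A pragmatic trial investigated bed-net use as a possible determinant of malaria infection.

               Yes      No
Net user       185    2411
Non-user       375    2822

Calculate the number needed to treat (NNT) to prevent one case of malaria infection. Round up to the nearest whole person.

22

Risk in treated group = 185/2596 = 0.07126; risk in control = 375/3197 = 0.11730.
Absolute risk reduction = 0.11730 − 0.07126 = 0.04603
NNT = 1 / ARR = 1 / 0.04603 = 21.723 → round up → 22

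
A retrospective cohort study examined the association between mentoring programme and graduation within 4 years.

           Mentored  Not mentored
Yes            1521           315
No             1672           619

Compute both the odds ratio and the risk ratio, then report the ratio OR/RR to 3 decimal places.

1.266

Reading the table with exposure as columns: a = 1521 (Mentored, case), b = 1672 (Mentored, non-case), c = 315 (Not mentored, case), d = 619.
OR = (1521·619)/(1672·315) = 941499/526680 = 1.78761
Risk in exposed = 1521/3193 = 0.47635; risk in unexposed = 315/934 = 0.33726; RR = 1.41243
OR/RR = 1.78761 / 1.41243 = 1.26563
The outcome is not rare, so the OR lies further from 1 than the RR.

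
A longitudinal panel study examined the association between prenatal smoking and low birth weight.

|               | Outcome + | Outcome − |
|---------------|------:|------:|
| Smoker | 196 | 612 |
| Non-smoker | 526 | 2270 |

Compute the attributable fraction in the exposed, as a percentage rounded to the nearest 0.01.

22.45

Cells: a = 196, b = 612, c = 526, d = 2270.
Risk in exposed = 196/808 = 0.24257; risk in unexposed = 526/2796 = 0.18813.
RR = 0.24257/0.18813 = 1.28943
AR% = (RR − 1)/RR × 100 = (1.28943 − 1)/1.28943 × 100 = 22.4461%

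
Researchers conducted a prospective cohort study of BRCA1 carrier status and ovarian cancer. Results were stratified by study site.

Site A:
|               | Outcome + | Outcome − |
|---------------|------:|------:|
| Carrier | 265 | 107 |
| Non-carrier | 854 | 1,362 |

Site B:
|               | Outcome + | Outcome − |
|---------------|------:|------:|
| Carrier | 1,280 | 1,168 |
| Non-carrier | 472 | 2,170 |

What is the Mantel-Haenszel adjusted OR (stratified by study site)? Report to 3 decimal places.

4.771

OR_MH = Σ(aᵢdᵢ/nᵢ) / Σ(bᵢcᵢ/nᵢ), where nᵢ is the stratum total.
Stratum 1 (Site A): n = 2588; a·d/n = 265·1362/2588 = 139.4629; b·c/n = 107·854/2588 = 35.3083
Stratum 2 (Site B): n = 5090; a·d/n = 1280·2170/5090 = 545.6974; b·c/n = 1168·472/5090 = 108.3096
OR_MH = (139.4629 + 545.6974) / (35.3083 + 108.3096) = 685.1604 / 143.6180 = 4.77071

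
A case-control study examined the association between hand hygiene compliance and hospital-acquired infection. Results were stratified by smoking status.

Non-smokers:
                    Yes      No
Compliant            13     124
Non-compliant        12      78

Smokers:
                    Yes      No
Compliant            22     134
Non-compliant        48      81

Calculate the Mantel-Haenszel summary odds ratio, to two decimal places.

0.37

OR_MH = Σ(aᵢdᵢ/nᵢ) / Σ(bᵢcᵢ/nᵢ), where nᵢ is the stratum total.
Stratum 1 (Non-smokers): n = 227; a·d/n = 13·78/227 = 4.4670; b·c/n = 124·12/227 = 6.5551
Stratum 2 (Smokers): n = 285; a·d/n = 22·81/285 = 6.2526; b·c/n = 134·48/285 = 22.5684
OR_MH = (4.4670 + 6.2526) / (6.5551 + 22.5684) = 10.7196 / 29.1235 = 0.36807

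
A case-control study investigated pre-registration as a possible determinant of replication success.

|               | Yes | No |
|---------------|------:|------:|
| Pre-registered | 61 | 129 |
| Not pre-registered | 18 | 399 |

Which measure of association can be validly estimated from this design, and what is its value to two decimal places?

10.48

Cells: a = 61, b = 129, c = 18, d = 399.
This is a case-control study: participants were sampled on outcome status, so risks in the source population cannot be estimated directly — relative risk is not valid here. The odds ratio is the appropriate measure.
OR = (a·d)/(b·c) = (61 × 399) / (129 × 18) = 24339 / 2322 = 10.48191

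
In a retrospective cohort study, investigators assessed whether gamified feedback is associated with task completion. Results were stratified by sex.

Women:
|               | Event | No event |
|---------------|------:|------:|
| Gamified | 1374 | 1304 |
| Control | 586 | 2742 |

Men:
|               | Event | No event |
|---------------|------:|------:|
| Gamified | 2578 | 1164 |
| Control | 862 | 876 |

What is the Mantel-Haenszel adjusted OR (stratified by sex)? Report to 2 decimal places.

3.35

OR_MH = Σ(aᵢdᵢ/nᵢ) / Σ(bᵢcᵢ/nᵢ), where nᵢ is the stratum total.
Stratum 1 (Women): n = 6006; a·d/n = 1374·2742/6006 = 627.2907; b·c/n = 1304·586/6006 = 127.2301
Stratum 2 (Men): n = 5480; a·d/n = 2578·876/5480 = 412.1036; b·c/n = 1164·862/5480 = 183.0964
OR_MH = (627.2907 + 412.1036) / (127.2301 + 183.0964) = 1039.3944 / 310.3265 = 3.34936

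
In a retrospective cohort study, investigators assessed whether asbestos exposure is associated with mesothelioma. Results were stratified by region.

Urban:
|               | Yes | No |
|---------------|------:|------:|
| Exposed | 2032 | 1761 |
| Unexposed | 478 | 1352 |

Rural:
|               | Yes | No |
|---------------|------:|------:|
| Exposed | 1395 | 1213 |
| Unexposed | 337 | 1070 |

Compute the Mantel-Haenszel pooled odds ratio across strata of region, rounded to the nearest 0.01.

3.42

OR_MH = Σ(aᵢdᵢ/nᵢ) / Σ(bᵢcᵢ/nᵢ), where nᵢ is the stratum total.
Stratum 1 (Urban): n = 5623; a·d/n = 2032·1352/5623 = 488.5762; b·c/n = 1761·478/5623 = 149.6991
Stratum 2 (Rural): n = 4015; a·d/n = 1395·1070/4015 = 371.7684; b·c/n = 1213·337/4015 = 101.8134
OR_MH = (488.5762 + 371.7684) / (149.6991 + 101.8134) = 860.3446 / 251.5125 = 3.42068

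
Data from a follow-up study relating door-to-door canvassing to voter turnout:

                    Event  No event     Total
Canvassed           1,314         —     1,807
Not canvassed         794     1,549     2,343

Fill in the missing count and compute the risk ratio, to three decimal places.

The missing cell is in the exposed row: 1807 − 1314 = 493.
So a = 1314, b = 493, c = 794, d = 1549.
RR = [a/(a+b)] / [c/(c+d)] = (1314/1807) / (794/2343) = 0.72717/0.33888 = 2.14580

2.146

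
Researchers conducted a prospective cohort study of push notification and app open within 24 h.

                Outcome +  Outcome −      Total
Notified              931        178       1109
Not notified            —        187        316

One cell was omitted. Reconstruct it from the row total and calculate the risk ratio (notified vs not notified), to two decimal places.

The missing cell is in the unexposed row: 316 − 187 = 129.
So a = 931, b = 178, c = 129, d = 187.
RR = [a/(a+b)] / [c/(c+d)] = (931/1109) / (129/316) = 0.83950/0.40823 = 2.05644

2.06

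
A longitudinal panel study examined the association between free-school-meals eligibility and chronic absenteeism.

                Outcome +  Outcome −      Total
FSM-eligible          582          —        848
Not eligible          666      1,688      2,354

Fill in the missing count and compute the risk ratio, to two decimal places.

2.43

The missing cell is in the exposed row: 848 − 582 = 266.
So a = 582, b = 266, c = 666, d = 1688.
RR = [a/(a+b)] / [c/(c+d)] = (582/848) / (666/2354) = 0.68632/0.28292 = 2.42582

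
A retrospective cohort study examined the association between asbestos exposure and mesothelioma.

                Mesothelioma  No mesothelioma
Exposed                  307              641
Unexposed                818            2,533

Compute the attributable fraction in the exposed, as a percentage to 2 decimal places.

24.62

Cells: a = 307, b = 641, c = 818, d = 2533.
Risk in exposed = 307/948 = 0.32384; risk in unexposed = 818/3351 = 0.24411.
RR = 0.32384/0.24411 = 1.32663
AR% = (RR − 1)/RR × 100 = (1.32663 − 1)/1.32663 × 100 = 24.6213%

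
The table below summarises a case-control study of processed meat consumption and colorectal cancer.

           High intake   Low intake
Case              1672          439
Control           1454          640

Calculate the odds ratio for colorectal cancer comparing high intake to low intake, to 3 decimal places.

1.676

Reading the table with exposure as columns: a = 1672 (High intake, case), b = 1454 (High intake, non-case), c = 439 (Low intake, case), d = 640.
OR = (a·d)/(b·c) = (1672 × 640) / (1454 × 439) = 1070080 / 638306 = 1.67644
The odds of colorectal cancer are about 1.68 times as high in the high intake group.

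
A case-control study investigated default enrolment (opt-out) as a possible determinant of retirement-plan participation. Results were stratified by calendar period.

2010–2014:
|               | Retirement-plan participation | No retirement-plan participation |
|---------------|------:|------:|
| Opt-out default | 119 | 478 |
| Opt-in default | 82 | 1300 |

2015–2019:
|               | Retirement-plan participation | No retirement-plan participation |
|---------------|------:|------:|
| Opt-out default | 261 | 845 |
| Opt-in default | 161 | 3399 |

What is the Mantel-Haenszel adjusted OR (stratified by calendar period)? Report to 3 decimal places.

5.480

OR_MH = Σ(aᵢdᵢ/nᵢ) / Σ(bᵢcᵢ/nᵢ), where nᵢ is the stratum total.
Stratum 1 (2010–2014): n = 1979; a·d/n = 119·1300/1979 = 78.1708; b·c/n = 478·82/1979 = 19.8060
Stratum 2 (2015–2019): n = 4666; a·d/n = 261·3399/4666 = 190.1284; b·c/n = 845·161/4666 = 29.1567
OR_MH = (78.1708 + 190.1284) / (19.8060 + 29.1567) = 268.2992 / 48.9626 = 5.47967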